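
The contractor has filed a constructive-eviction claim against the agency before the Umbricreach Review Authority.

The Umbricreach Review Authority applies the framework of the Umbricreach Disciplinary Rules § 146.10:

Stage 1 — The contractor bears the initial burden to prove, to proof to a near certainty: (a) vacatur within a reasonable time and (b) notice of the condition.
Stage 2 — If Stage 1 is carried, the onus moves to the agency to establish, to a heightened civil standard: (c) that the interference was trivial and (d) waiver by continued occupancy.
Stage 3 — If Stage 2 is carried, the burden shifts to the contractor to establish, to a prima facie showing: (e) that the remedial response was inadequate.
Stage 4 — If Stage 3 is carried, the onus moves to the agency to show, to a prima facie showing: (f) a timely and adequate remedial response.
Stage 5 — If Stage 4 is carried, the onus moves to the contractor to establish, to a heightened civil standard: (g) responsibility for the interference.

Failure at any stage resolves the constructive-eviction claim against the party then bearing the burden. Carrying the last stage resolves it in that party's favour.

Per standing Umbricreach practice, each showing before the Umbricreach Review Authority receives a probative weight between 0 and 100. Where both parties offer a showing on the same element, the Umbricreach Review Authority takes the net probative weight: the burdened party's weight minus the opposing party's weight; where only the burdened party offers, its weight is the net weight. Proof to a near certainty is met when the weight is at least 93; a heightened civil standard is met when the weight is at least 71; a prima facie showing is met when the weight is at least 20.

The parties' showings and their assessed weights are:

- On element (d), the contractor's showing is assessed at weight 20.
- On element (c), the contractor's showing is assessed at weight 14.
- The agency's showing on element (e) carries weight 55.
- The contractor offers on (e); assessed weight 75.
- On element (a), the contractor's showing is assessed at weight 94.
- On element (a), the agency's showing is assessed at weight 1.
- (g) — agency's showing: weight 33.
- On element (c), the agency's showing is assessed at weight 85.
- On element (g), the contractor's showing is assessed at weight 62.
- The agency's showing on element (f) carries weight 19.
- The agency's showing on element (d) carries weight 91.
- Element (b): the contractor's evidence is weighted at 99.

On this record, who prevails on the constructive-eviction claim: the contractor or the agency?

contractor

At Stage 1 the contractor must meet proof to a near certainty (weight is at least 93): on (a) the weight is 94 less the opposing 1 gives net 93, which does reach 93, so (a) meets the standard; on (b) the weight is 99, which does reach 93, so (b) meets the standard.
  Stage 1 carried; the burden shifts to the agency.
At Stage 2 the agency must meet a heightened civil standard (weight is at least 71): on (c) the weight is 85 less the opposing 14 gives net 71, ≥ 71, so (c) meets the standard; on (d) the weight is 91 less the opposing 20 gives net 71, which does reach 71, so (d) meets the standard.
  All elements met. The burden passes to the contractor.
At Stage 3 the contractor must meet a prima facie showing (weight is at least 20): on (e) the weight is 75 less the opposing 55 gives net 20, which does reach 20, so (e) meets the standard.
  Stage 3 is satisfied; the onus moves to the agency.
At Stage 4 the agency must meet a prima facie showing (weight is at least 20): on (f) the weight is 19, < 20, so (f) does not meet the standard.
  The agency does not carry Stage 4.
The contractor prevails.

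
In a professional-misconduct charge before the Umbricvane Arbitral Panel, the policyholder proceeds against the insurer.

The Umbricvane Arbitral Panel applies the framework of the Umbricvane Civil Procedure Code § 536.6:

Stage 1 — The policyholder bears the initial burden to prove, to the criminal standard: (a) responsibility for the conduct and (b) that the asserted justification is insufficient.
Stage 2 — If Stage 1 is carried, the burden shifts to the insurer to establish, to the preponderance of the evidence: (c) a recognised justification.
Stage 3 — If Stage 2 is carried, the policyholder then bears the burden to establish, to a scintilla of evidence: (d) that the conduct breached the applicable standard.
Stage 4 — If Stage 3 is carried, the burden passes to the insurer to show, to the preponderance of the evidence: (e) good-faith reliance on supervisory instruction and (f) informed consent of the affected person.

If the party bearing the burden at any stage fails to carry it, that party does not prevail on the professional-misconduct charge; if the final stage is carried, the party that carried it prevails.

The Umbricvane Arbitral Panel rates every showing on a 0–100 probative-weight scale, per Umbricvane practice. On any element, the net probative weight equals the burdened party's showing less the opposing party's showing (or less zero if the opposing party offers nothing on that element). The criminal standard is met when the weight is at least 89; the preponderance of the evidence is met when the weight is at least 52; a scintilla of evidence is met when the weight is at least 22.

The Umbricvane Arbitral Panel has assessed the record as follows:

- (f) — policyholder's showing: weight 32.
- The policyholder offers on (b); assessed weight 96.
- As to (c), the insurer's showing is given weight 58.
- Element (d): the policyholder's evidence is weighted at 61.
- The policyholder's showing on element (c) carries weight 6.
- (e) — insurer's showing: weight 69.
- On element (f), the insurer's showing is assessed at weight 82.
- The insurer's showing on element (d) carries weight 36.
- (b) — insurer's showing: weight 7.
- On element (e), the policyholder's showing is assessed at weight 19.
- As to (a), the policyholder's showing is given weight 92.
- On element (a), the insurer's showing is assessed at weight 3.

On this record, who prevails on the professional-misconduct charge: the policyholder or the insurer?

policyholder

Stage 1 — burden on policyholder; standard: the criminal standard (weight is at least 89).
    (a): 92 − 3 = 89 ≥ 89 [met]
    (b): 96 − 7 = 89 ≥ 89 [met]
  Stage 1 is satisfied; the onus moves to the insurer.
Stage 2 — burden on insurer; standard: the preponderance of the evidence (weight is at least 52).
    (c): 58 − 6 = 52 ≥ 52 [met]
  Stage 2 carried; the burden shifts to the policyholder.
Stage 3 — burden on policyholder; standard: a scintilla of evidence (weight is at least 22).
    (d): 61 − 36 = 25 ≥ 22 [met]
  The policyholder carries Stage 3; the insurer now bears the burden.
Stage 4 — burden on insurer; standard: the preponderance of the evidence (weight is at least 52).
    (e): 69 − 19 = 50 < 52 [not met]
    (f): 82 − 32 = 50 < 52 [not met]
  Not every element is met, so the insurer fails to carry Stage 4.
The policyholder prevails.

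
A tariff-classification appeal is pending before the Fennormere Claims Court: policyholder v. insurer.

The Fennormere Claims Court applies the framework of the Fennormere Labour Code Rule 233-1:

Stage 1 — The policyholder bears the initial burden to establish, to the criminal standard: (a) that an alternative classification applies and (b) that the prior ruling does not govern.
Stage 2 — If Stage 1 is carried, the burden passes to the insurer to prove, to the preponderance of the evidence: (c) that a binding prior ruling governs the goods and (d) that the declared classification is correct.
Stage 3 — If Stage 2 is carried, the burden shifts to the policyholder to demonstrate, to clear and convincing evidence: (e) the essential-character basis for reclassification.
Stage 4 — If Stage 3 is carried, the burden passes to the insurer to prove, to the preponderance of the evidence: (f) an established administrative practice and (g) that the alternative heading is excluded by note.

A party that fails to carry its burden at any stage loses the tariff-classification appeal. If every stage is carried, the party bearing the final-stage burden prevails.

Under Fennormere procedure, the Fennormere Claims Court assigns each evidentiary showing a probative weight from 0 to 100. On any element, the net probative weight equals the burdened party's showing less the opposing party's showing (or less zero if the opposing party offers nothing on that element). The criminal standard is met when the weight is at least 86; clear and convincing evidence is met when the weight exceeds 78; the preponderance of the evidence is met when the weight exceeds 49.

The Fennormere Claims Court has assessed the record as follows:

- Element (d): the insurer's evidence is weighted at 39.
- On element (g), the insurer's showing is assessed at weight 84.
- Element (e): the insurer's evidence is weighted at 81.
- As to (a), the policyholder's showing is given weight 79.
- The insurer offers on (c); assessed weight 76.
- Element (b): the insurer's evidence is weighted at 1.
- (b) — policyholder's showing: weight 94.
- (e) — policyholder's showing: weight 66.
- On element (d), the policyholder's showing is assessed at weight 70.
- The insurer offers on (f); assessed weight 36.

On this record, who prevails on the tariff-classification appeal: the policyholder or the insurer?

At Stage 1 the policyholder must meet the criminal standard (weight is at least 86): on (a) the weight is 79, < 86, so (a) does not meet the standard; on (b) the weight is 94 less the opposing 1 gives net 93, ≥ 86, so (b) meets the standard.
  Not every element is met, so the policyholder fails to carry Stage 1.
The analysis ends at Stage 1; the insurer prevails.

insurer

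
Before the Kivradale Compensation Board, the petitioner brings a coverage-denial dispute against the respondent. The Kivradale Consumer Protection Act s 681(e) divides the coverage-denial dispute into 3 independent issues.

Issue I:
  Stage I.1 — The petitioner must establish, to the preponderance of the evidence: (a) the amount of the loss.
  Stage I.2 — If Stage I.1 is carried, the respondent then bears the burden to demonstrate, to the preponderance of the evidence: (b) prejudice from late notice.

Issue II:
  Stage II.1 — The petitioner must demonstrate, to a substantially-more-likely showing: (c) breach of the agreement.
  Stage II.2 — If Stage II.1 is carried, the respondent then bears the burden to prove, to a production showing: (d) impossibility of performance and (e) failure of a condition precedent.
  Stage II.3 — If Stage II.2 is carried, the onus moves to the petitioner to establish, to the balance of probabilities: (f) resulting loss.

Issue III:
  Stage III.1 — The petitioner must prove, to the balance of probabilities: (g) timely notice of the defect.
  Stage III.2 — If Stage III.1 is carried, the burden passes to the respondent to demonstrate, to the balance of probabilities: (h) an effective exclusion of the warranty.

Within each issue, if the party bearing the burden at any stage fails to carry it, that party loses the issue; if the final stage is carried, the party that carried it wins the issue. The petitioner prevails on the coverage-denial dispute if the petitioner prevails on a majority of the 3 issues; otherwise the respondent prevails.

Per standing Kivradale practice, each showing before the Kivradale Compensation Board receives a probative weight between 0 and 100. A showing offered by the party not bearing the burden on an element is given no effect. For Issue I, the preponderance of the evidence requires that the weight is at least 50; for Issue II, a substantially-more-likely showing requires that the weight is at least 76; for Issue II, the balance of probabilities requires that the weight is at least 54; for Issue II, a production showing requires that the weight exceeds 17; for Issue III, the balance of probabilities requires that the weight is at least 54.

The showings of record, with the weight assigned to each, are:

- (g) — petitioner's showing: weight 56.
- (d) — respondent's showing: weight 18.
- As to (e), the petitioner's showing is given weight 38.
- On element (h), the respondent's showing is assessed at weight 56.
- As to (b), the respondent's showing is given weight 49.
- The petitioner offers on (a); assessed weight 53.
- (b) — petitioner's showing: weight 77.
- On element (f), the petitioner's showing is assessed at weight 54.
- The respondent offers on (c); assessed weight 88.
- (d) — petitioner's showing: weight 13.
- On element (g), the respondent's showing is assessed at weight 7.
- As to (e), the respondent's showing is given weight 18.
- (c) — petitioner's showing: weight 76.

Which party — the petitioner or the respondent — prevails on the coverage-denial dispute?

— Issue I —
Stage I.1 (petitioner, the preponderance of the evidence, weight is at least 50): (a) 53 ≥ 50 — meets.
  Stage I.1 carried; the burden shifts to the respondent.
Stage I.2 (respondent, the preponderance of the evidence, weight is at least 50): (b) 49 (petitioner's 77 disregarded) < 50 — fails.
  Stage I.2 not carried; the respondent fails its burden.
The analysis ends at Stage I.2; the petitioner prevails on this issue.
— Issue II —
Stage II.1 (petitioner, a substantially-more-likely showing, weight is at least 76): (c) 76 (respondent's 88 disregarded) ≥ 76 — meets.
  Stage II.1 carried; the burden shifts to the respondent.
Stage II.2 (respondent, a production showing, weight exceeds 17): (d) 18 (petitioner's 13 disregarded) > 17 — meets; (e) 18 (petitioner's 38 disregarded) > 17 — meets.
  Stage II.2 is satisfied; the onus moves to the petitioner.
Stage II.3 (petitioner, the balance of probabilities, weight is at least 54): (f) 54 ≥ 54 — meets.
  Stage II.3 carried; the final stage is satisfied.
All stages carried — the petitioner prevails on this issue.
— Issue III —
Stage III.1 — burden on petitioner; standard: the balance of probabilities (weight is at least 54).
    (g): 56 (respondent's 7 disregarded) ≥ 54 [met]
  Stage III.1 carried; the burden shifts to the respondent.
Stage III.2 — burden on respondent; standard: the balance of probabilities (weight is at least 54).
    (h): 56 ≥ 54 [met]
  Stage III.2 carried; the final stage is satisfied.
With every stage satisfied, the respondent prevails on this issue.
Per-issue: Issue I → petitioner; Issue II → petitioner; Issue III → respondent. The petitioner must prevail on a majority of issues; overall, the petitioner prevails.

petitioner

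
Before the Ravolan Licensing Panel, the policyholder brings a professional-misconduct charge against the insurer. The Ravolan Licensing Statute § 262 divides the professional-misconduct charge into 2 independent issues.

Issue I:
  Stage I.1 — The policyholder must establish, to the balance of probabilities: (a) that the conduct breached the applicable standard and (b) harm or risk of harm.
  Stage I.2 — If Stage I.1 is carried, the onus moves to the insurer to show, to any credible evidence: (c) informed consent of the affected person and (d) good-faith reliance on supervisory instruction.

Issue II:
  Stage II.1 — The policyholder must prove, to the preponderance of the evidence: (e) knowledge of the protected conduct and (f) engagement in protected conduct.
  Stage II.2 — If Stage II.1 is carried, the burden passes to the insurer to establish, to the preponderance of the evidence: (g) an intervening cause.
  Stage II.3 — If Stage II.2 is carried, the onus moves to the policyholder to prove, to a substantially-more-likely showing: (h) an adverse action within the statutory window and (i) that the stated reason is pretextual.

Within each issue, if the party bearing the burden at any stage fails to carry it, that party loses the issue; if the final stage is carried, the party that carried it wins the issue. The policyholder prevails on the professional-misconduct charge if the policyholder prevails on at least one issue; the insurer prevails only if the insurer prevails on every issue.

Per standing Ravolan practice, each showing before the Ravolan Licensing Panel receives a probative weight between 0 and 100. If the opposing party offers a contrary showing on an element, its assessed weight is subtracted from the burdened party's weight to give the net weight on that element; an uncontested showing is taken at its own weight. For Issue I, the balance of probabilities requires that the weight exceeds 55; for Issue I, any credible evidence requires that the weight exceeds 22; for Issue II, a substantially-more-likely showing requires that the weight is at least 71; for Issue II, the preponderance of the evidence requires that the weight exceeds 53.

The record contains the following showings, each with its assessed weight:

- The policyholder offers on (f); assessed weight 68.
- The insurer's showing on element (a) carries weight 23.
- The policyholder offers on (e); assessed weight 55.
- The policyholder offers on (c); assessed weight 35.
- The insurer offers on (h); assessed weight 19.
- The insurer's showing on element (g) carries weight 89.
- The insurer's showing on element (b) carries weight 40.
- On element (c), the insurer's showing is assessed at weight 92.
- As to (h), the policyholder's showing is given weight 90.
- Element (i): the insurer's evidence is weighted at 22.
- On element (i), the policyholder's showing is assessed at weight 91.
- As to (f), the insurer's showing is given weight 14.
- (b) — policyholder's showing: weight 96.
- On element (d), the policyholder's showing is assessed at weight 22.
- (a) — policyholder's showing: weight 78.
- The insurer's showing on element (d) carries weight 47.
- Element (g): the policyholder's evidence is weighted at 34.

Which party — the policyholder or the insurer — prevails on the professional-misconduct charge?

insurer

— Issue I —
Stage I.1 — burden on policyholder; standard: the balance of probabilities (weight exceeds 55).
    (a): 78 − 23 = 55 ≤ 55 [not met]
    (b): 96 − 40 = 56 > 55 [met]
  Stage I.1 not carried; the policyholder fails its burden.
So the insurer prevails on this issue.
— Issue II —
At Stage II.1 the policyholder must meet the preponderance of the evidence (weight exceeds 53): on (e) the weight is 55, which does exceed 53, so (e) meets the standard; on (f) the weight is 68 less the opposing 14 gives net 54, which does exceed 53, so (f) meets the standard.
  Stage II.1 carried; the burden shifts to the insurer.
At Stage II.2 the insurer must meet the preponderance of the evidence (weight exceeds 53): on (g) the weight is 89 less the opposing 34 gives net 55, > 53, so (g) meets the standard.
  The insurer carries Stage II.2; the policyholder now bears the burden.
At Stage II.3 the policyholder must meet a substantially-more-likely showing (weight is at least 71): on (h) the weight is 90 less the opposing 19 gives net 71, ≥ 71, so (h) meets the standard; on (i) the weight is 91 less the opposing 22 gives net 69, < 71, so (i) does not meet the standard.
  Stage II.3 not carried; the policyholder fails its burden.
The analysis ends at Stage II.3; the insurer prevails on this issue.
Per-issue: Issue I → insurer; Issue II → insurer. The policyholder must prevail on at least one issue; overall, the insurer prevails.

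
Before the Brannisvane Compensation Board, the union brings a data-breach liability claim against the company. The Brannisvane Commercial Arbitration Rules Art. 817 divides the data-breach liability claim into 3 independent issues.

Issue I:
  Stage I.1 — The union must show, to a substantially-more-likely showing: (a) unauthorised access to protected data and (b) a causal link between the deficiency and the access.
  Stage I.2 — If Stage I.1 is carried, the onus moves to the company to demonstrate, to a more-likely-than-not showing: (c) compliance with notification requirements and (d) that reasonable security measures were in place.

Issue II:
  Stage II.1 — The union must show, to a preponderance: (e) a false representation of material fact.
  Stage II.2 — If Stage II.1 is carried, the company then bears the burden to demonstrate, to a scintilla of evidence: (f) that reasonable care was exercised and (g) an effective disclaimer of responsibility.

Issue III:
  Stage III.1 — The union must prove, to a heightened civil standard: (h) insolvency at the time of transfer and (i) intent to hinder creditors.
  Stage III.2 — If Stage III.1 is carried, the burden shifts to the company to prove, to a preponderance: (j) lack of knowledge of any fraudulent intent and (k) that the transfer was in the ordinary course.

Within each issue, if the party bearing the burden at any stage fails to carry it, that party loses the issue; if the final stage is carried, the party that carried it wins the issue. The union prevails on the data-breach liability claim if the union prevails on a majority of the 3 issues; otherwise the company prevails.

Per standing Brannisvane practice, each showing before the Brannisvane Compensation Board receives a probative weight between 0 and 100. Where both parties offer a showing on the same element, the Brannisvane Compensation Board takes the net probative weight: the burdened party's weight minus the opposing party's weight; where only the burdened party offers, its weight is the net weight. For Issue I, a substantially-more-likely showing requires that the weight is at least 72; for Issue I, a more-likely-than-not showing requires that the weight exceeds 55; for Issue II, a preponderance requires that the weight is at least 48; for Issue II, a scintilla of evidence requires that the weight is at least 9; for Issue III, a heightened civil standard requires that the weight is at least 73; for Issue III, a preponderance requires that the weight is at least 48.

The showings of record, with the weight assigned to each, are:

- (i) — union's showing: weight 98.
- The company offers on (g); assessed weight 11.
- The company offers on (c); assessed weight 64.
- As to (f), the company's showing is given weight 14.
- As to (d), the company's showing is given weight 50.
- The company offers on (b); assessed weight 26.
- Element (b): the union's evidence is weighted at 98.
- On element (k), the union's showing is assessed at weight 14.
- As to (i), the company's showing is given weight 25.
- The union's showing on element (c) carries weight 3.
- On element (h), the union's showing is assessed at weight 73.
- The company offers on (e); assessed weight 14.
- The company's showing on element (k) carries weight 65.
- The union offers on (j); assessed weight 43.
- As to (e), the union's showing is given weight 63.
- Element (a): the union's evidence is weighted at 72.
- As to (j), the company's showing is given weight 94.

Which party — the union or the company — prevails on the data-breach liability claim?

— Issue I —
Stage I.1 (union, a substantially-more-likely showing, weight is at least 72): (a) 72 ≥ 72 — meets; (b) net 98−26=72 ≥ 72 — meets.
  Stage I.1 carried; the burden shifts to the company.
Stage I.2 (company, a more-likely-than-not showing, weight exceeds 55): (c) net 64−3=61 > 55 — meets; (d) 50 ≤ 55 — fails.
  Not every element is met, so the company fails to carry Stage I.2.
The union prevails on this issue.
— Issue II —
Stage II.1 (union, a preponderance, weight is at least 48): (e) net 63−14=49 ≥ 48 — meets.
  Stage II.1 is satisfied; the onus moves to the company.
Stage II.2 (company, a scintilla of evidence, weight is at least 9): (f) 14 ≥ 9 — meets; (g) 11 ≥ 9 — meets.
  The company carries the last stage.
Every stage carried; the company prevails on this issue.
— Issue III —
Stage III.1 — burden on union; standard: a heightened civil standard (weight is at least 73).
    (h): 73 ≥ 73 [met]
    (i): 98 − 25 = 73 ≥ 73 [met]
  Stage III.1 carried; the burden shifts to the company.
Stage III.2 — burden on company; standard: a preponderance (weight is at least 48).
    (j): 94 − 43 = 51 ≥ 48 [met]
    (k): 65 − 14 = 51 ≥ 48 [met]
  All elements met at the final stage.
Every stage carried; the company prevails on this issue.
Per-issue: Issue I → union; Issue II → company; Issue III → company. The union must prevail on a majority of issues; overall, the company prevails.

company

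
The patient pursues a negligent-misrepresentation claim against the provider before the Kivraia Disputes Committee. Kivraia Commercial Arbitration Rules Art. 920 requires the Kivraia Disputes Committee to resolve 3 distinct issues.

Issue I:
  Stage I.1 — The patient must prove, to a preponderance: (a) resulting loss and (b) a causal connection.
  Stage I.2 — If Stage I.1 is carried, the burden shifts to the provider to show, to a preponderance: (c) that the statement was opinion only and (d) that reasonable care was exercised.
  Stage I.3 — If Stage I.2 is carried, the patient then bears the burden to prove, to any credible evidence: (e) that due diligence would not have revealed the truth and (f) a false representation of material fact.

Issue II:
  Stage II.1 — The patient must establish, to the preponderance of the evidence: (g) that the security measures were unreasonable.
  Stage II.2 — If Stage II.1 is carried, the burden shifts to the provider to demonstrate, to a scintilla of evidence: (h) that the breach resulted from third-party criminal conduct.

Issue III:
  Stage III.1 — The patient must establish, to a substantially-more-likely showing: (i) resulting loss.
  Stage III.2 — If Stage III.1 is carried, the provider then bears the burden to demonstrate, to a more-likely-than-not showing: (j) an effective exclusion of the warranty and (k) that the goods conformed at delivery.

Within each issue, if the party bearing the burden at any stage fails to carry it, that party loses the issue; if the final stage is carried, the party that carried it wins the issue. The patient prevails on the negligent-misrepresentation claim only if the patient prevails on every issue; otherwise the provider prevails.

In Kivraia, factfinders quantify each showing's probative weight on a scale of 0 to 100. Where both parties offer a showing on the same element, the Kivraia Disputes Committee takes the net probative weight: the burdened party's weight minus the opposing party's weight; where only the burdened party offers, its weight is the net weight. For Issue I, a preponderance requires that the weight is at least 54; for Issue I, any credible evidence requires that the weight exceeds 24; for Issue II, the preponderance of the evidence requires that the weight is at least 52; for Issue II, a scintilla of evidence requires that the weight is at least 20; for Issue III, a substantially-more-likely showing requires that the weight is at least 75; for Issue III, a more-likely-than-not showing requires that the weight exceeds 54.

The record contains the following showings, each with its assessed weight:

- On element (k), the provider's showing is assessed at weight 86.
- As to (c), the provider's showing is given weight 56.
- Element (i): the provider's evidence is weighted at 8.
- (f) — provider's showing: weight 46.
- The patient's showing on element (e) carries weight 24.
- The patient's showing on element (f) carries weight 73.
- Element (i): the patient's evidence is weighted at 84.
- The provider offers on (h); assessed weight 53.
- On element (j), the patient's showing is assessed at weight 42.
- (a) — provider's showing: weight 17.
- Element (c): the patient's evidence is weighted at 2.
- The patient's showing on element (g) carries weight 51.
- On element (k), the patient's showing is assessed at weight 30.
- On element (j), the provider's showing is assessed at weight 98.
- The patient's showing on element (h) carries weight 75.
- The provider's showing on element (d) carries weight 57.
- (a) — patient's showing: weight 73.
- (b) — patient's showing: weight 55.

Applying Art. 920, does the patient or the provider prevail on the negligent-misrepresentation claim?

provider

— Issue I —
Stage I.1 (patient, a preponderance, weight is at least 54): (a) net 73−17=56 ≥ 54 — meets; (b) 55 ≥ 54 — meets.
  All elements met. The burden passes to the provider.
Stage I.2 (provider, a preponderance, weight is at least 54): (c) net 56−2=54 ≥ 54 — meets; (d) 57 ≥ 54 — meets.
  The provider carries Stage I.2; the patient now bears the burden.
Stage I.3 (patient, any credible evidence, weight exceeds 24): (e) 24 ≤ 24 — fails; (f) net 73−46=27 > 24 — meets.
  Not every element is met, so the patient fails to carry Stage I.3.
So the provider prevails on this issue.
— Issue II —
Stage II.1 — burden on patient; standard: the preponderance of the evidence (weight is at least 52).
    (g): 51 < 52 [not met]
  The patient does not carry Stage II.1.
So the provider prevails on this issue.
— Issue III —
Stage III.1 — burden on patient; standard: a substantially-more-likely showing (weight is at least 75).
    (i): 84 − 8 = 76 ≥ 75 [met]
  All elements met. The burden passes to the provider.
Stage III.2 — burden on provider; standard: a more-likely-than-not showing (weight exceeds 54).
    (j): 98 − 42 = 56 > 54 [met]
    (k): 86 − 30 = 56 > 54 [met]
  All elements met at the final stage.
With every stage satisfied, the provider prevails on this issue.
Per-issue: Issue I → provider; Issue II → provider; Issue III → provider. The patient must prevail on every issue; overall, the provider prevails.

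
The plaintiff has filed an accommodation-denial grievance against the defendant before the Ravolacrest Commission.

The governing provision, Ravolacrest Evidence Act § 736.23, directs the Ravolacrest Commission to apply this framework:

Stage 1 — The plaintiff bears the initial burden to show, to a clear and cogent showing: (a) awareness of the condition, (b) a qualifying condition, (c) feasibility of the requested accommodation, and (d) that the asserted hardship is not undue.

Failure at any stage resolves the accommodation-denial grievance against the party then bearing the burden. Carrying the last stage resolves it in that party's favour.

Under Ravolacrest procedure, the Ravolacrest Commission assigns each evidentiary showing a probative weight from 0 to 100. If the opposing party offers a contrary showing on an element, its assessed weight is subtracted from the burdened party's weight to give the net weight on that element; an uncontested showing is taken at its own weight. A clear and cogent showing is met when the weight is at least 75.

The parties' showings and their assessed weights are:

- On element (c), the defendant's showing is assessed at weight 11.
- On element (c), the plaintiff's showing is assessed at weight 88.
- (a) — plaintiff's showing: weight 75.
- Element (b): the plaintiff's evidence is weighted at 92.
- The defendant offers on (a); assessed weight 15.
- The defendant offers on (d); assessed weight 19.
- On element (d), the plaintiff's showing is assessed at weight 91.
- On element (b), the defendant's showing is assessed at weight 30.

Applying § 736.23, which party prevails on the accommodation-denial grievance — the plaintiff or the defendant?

Stage 1 (plaintiff, a clear and cogent showing, weight is at least 75): (a) net 75−15=60 < 75 — fails; (b) net 92−30=62 < 75 — fails; (c) net 88−11=77 ≥ 75 — meets; (d) net 91−19=72 < 75 — fails.
  Stage 1 not carried; the plaintiff fails its burden.
So the defendant prevails.

defendant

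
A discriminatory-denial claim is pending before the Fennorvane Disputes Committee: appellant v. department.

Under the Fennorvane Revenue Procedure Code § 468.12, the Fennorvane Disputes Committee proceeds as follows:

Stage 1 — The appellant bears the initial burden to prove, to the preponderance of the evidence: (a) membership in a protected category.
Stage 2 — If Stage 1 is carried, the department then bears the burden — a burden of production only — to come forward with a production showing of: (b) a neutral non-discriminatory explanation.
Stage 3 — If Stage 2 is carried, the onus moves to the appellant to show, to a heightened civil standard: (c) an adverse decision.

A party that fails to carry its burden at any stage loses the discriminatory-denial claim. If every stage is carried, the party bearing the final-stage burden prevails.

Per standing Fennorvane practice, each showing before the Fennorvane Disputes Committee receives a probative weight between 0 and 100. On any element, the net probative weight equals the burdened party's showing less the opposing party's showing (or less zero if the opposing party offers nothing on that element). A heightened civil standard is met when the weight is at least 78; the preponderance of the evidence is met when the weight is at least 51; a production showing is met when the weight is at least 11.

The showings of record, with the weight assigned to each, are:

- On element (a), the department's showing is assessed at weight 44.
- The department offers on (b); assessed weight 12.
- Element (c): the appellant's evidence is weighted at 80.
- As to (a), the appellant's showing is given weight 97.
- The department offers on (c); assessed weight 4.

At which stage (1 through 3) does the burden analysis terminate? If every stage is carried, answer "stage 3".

At Stage 1 the appellant must meet the preponderance of the evidence (weight is at least 51): on (a) the weight is 97 less the opposing 44 gives net 53, ≥ 51, so (a) meets the standard.
  All elements met. The burden passes to the department.
At Stage 2 the department must meet a production showing (weight is at least 11): on (b) the weight is 12, ≥ 11, so (b) meets the standard.
  Stage 2 carried; the burden shifts to the appellant.
At Stage 3 the appellant must meet a heightened civil standard (weight is at least 78): on (c) the weight is 80 less the opposing 4 gives net 76, which does not reach 78, so (c) does not meet the standard.
  Stage 3 not carried; the appellant fails its burden.
The department prevails.

stage 3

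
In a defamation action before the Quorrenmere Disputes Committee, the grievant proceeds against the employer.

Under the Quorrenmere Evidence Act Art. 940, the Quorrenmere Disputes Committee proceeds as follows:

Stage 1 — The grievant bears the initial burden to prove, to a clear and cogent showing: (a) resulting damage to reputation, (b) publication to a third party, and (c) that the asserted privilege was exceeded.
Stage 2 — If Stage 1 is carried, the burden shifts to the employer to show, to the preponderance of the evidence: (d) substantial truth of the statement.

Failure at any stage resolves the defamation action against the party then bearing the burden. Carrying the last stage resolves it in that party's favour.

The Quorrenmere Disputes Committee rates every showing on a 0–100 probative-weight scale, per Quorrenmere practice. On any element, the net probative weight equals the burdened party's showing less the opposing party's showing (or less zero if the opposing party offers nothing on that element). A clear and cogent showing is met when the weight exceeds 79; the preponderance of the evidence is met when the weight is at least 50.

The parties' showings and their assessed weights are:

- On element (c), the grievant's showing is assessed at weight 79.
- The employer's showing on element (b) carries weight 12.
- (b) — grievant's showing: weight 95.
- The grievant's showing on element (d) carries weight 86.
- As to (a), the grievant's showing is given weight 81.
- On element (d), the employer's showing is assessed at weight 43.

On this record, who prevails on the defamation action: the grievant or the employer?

employer

At Stage 1 the grievant must meet a clear and cogent showing (weight exceeds 79): on (a) the weight is 81, > 79, so (a) meets the standard; on (b) the weight is 95 less the opposing 12 gives net 83, > 79, so (b) meets the standard; on (c) the weight is 79, ≤ 79, so (c) does not meet the standard.
  The grievant does not carry Stage 1.
The employer prevails.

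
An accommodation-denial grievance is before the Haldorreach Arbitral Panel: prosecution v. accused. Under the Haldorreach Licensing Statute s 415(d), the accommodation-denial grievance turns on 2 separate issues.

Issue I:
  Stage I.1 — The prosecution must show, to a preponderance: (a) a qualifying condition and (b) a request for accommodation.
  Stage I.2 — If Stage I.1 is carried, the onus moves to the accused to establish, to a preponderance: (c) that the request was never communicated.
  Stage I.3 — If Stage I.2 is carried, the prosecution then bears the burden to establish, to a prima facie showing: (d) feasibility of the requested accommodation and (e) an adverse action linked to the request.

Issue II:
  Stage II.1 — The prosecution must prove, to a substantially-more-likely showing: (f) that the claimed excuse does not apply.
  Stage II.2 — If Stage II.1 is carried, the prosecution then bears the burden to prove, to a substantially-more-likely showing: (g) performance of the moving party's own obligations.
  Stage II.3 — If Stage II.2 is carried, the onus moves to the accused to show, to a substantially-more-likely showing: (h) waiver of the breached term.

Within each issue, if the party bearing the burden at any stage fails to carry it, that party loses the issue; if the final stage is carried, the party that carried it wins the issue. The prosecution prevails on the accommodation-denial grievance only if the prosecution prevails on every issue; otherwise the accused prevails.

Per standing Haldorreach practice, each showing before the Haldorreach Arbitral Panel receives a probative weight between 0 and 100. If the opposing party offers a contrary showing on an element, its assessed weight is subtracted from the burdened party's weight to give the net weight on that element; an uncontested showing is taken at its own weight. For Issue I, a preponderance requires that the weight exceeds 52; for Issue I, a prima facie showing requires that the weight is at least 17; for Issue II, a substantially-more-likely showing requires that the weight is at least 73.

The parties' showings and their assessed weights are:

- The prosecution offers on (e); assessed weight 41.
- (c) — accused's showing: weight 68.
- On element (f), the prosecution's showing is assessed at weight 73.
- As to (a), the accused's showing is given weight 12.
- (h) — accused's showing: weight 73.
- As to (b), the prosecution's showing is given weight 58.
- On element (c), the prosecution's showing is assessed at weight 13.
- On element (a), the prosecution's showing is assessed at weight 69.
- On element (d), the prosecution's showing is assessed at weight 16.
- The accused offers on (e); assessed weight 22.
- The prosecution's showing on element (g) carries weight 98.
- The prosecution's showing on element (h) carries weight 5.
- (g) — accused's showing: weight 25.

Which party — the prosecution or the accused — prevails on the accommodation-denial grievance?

accused

— Issue I —
Stage I.1 — burden on prosecution; standard: a preponderance (weight exceeds 52).
    (a): 69 − 12 = 57 > 52 [met]
    (b): 58 > 52 [met]
  Stage I.1 is satisfied; the onus moves to the accused.
Stage I.2 — burden on accused; standard: a preponderance (weight exceeds 52).
    (c): 68 − 13 = 55 > 52 [met]
  All elements met. The burden passes to the prosecution.
Stage I.3 — burden on prosecution; standard: a prima facie showing (weight is at least 17).
    (d): 16 < 17 [not met]
    (e): 41 − 22 = 19 ≥ 17 [met]
  The prosecution does not carry Stage I.3.
So the accused prevails on this issue.
— Issue II —
At Stage II.1 the prosecution must meet a substantially-more-likely showing (weight is at least 73): on (f) the weight is 73, ≥ 73, so (f) meets the standard.
  All elements met. The prosecution retains the burden for Stage II.2.
At Stage II.2 the prosecution must meet a substantially-more-likely showing (weight is at least 73): on (g) the weight is 98 less the opposing 25 gives net 73, ≥ 73, so (g) meets the standard.
  The prosecution carries Stage II.2; the accused now bears the burden.
At Stage II.3 the accused must meet a substantially-more-likely showing (weight is at least 73): on (h) the weight is 73 less the opposing 5 gives net 68, < 73, so (h) does not meet the standard.
  Not every element is met, so the accused fails to carry Stage II.3.
So the prosecution prevails on this issue.
Per-issue: Issue I → accused; Issue II → prosecution. The prosecution must prevail on every issue; overall, the accused prevails.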